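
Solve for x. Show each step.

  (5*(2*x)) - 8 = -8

Step 1. [(5*(2*x)) - 8 = -8] add 8: x sits inside (… - 8) ⇒ sub: 5*(2*x) = 0.
Step 2. [5*(2*x) = 0] leading coefficient 5: divide by 5, so div: 2*x = 0.
Step 3. [2*x = 0] LHS = 2·(…); ÷2 both sides, so div: x = 0.

Answer: x ∈ {0}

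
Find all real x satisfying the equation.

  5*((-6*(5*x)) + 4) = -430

Step 1. [5*((-6*(5*x)) + 4) = -430] 5·(inner) — divide through by 5. So div: (-6*(5*x)) + 4 = -86.
Step 2. [(-6*(5*x)) + 4 = -86] 4 comes off first (subtract 4) ⇒ sub: -6*(5*x) = -90.
Step 3. [-6*(5*x) = -90] -6 out front; divide by -6 ⇒ div: 5*x = 15.
Step 4. [5*x = 15] 5 out front; divide by 5 ⇒ div: x = 3.

Answer: x ∈ {3}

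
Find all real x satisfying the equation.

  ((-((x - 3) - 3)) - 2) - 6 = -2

Step 1. [((-((x - 3) - 3)) - 2) - 6 = -2] 6 comes off first (add 6) ⇒ sub: (-((x - 3) - 3)) - 2 = 4.
Step 2. [(-((x - 3) - 3)) - 2 = 4] 2 comes off first (add 2). So sub: -((x - 3) - 3) = 6.
Step 3. [-((x - 3) - 3) = 6] flip signs both sides. So neg: (x - 3) - 3 = -6.
Step 4. [(x - 3) - 3 = -6] 3 comes off first (add 3) ⇒ sub: x - 3 = -3.
Step 5. [x - 3 = -3] peel the -3: add 3 from each side ⇒ sub: x = 0.

Answer: x ∈ {0}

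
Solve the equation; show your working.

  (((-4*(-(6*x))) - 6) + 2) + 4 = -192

Step 1. [(((-4*(-(6*x))) - 6) + 2) + 4 = -192] 4 comes off first (subtract 4) ⇒ sub: ((-4*(-(6*x))) - 6) + 2 = -196.
Step 2. [((-4*(-(6*x))) - 6) + 2 = -196] subtract 2: x sits inside (… + 2), so sub: (-4*(-(6*x))) - 6 = -198.
Step 3. [(-4*(-(6*x))) - 6 = -198] the outer -6 inverts by adding 6, so sub: -4*(-(6*x)) = -192.
Step 4. [-4*(-(6*x)) = -192] -4·(inner) — divide through by -4, so div: -(6*x) = 48.
Step 5. [-(6*x) = 48] LHS negated; negate both sides ⇒ neg: 6*x = -48.
Step 6. [6*x = -48] leading coefficient 6: divide by 6. So div: x = -8.

Answer: x ∈ {-8}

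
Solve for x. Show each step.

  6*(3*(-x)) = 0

Step 1. [6*(3*(-x)) = 0] leading coefficient 6: divide by 6 ⇒ div: 3*(-x) = 0.
Step 2. [3*(-x) = 0] 3·(inner) — divide through by 3. So div: -x = 0.
Step 3. [-x = 0] leading − — multiply by −1. So neg: x = 0.

Answer: x ∈ {0}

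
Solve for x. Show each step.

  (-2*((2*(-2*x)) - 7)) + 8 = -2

Step 1. [(-2*((2*(-2*x)) - 7)) + 8 = -2] the outer +8 inverts by subtracting 8, so sub: -2*((2*(-2*x)) - 7) = -10.
Step 2. [-2*((2*(-2*x)) - 7) = -10] leading coefficient -2: divide by -2 ⇒ div: (2*(-2*x)) - 7 = 5.
Step 3. [(2*(-2*x)) - 7 = 5] add 7: x sits inside (… - 7) ⇒ sub: 2*(-2*x) = 12.
Step 4. [2*(-2*x) = 12] leading coefficient 2: divide by 2 ⇒ div: -2*x = 6.
Step 5. [-2*x = 6] -2·(inner) — divide through by -2 ⇒ div: x = -3.

Answer: x ∈ {-3}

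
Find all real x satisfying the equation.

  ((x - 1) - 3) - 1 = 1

Step 1. [((x - 1) - 3) - 1 = 1] peel the -1: add 1 from each side, so sub: (x - 1) - 3 = 2.
Step 2. [(x - 1) - 3 = 2] -3 is outermost — add 3 both sides. So sub: x - 1 = 5.
Step 3. [x - 1 = 5] peel the -1: add 1 from each side. So sub: x = 6.

Answer: x ∈ {6}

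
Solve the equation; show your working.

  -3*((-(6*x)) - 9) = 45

Step 1. [-3*((-(6*x)) - 9) = 45] LHS = -3·(…); ÷-3 both sides ⇒ div: (-(6*x)) - 9 = -15.
Step 2. [(-(6*x)) - 9 = -15] peel the -9: add 9 from each side ⇒ sub: -(6*x) = -6.
Step 3. [-(6*x) = -6] flip signs both sides, so neg: 6*x = 6.
Step 4. [6*x = 6] leading coefficient 6: divide by 6 ⇒ div: x = 1.

Answer: x ∈ {1}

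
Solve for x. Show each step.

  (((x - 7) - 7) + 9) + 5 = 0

Step 1. [(((x - 7) - 7) + 9) + 5 = 0] the outer +5 inverts by subtracting 5, so sub: ((x - 7) - 7) + 9 = -5.
Step 2. [((x - 7) - 7) + 9 = -5] subtract 9: x sits inside (… + 9). So sub: (x - 7) - 7 = -14.
Step 3. [(x - 7) - 7 = -14] peel the -7: add 7 from each side. So sub: x - 7 = -7.
Step 4. [x - 7 = -7] add 7: x sits inside (… - 7), so sub: x = 0.

Answer: x ∈ {0}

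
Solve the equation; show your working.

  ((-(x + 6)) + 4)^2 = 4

Step 1. [((-(x + 6)) + 4)^2 = 4] √ both sides: 4 ≥ 0 gives two branches ⇒ sqrt: (-(x + 6)) + 4 = 2 or -2.
Step 2. [(-(x + 6)) + 4 = 2 or -2] the outer +4 inverts by subtracting 4 ⇒ sub: -(x + 6) = -2 or -6.
Step 3. [-(x + 6) = -2 or -6] LHS negated; negate both sides. So neg: x + 6 = 2 or 6.
Step 4. [x + 6 = 2 or 6] subtract 6: x sits inside (… + 6), so sub: x = -4 or 0.

Answer: x ∈ {-4, 0}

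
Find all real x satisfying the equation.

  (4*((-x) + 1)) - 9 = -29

Step 1. [(4*((-x) + 1)) - 9 = -29] 9 comes off first (add 9). So sub: 4*((-x) + 1) = -20.
Step 2. [4*((-x) + 1) = -20] divide by the outer 4 ⇒ div: (-x) + 1 = -5.
Step 3. [(-x) + 1 = -5] peel the +1: subtract 1 from each side ⇒ sub: -x = -6.
Step 4. [-x = -6] LHS negated; negate both sides. So neg: x = 6.

Answer: x ∈ {6}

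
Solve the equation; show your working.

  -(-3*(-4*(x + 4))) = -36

Step 1. [-(-3*(-4*(x + 4))) = -36] flip signs both sides, so neg: -3*(-4*(x + 4)) = 36.
Step 2. [-3*(-4*(x + 4)) = 36] leading coefficient -3: divide by -3 ⇒ div: -4*(x + 4) = -12.
Step 3. [-4*(x + 4) = -12] -4 out front; divide by -4 ⇒ div: x + 4 = 3.
Step 4. [x + 4 = 3] 4 comes off first (subtract 4) ⇒ sub: x = -1.

Answer: x ∈ {-1}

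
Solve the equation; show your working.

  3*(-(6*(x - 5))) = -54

Step 1. [3*(-(6*(x - 5))) = -54] LHS = 3·(…); ÷3 both sides, so div: -(6*(x - 5)) = -18.
Step 2. [-(6*(x - 5)) = -18] LHS negated; negate both sides ⇒ neg: 6*(x - 5) = 18.
Step 3. [6*(x - 5) = 18] 6·(inner) — divide through by 6, so div: x - 5 = 3.
Step 4. [x - 5 = 3] -5 is outermost — add 5 both sides ⇒ sub: x = 8.

Answer: x ∈ {8}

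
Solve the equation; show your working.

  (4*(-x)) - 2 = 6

Step 1. [(4*(-x)) - 2 = 6] the outer -2 inverts by adding 2 ⇒ sub: 4*(-x) = 8.
Step 2. [4*(-x) = 8] divide by the outer 4 ⇒ div: -x = 2.
Step 3. [-x = 2] LHS negated; negate both sides ⇒ neg: x = -2.

Answer: x ∈ {-2}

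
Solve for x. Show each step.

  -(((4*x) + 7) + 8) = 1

Step 1. [-(((4*x) + 7) + 8) = 1] LHS negated; negate both sides. So neg: ((4*x) + 7) + 8 = -1.
Step 2. [((4*x) + 7) + 8 = -1] +8 is outermost — subtract 8 both sides. So sub: (4*x) + 7 = -9.
Step 3. [(4*x) + 7 = -9] peel the +7: subtract 7 from each side, so sub: 4*x = -16.
Step 4. [4*x = -16] divide by the outer 4 ⇒ div: x = -4.

Answer: x ∈ {-4}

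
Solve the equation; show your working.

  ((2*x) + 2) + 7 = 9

Step 1. [((2*x) + 2) + 7 = 9] 7 comes off first (subtract 7). So sub: (2*x) + 2 = 2.
Step 2. [(2*x) + 2 = 2] the outer +2 inverts by subtracting 2, so sub: 2*x = 0.
Step 3. [2*x = 0] LHS = 2·(…); ÷2 both sides, so div: x = 0.

Answer: x ∈ {0}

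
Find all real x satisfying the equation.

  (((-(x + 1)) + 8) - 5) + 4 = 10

Step 1. [(((-(x + 1)) + 8) - 5) + 4 = 10] 4 comes off first (subtract 4). So sub: ((-(x + 1)) + 8) - 5 = 6.
Step 2. [((-(x + 1)) + 8) - 5 = 6] peel the -5: add 5 from each side, so sub: (-(x + 1)) + 8 = 11.
Step 3. [(-(x + 1)) + 8 = 11] peel the +8: subtract 8 from each side, so sub: -(x + 1) = 3.
Step 4. [-(x + 1) = 3] flip signs both sides. So neg: x + 1 = -3.
Step 5. [x + 1 = -3] peel the +1: subtract 1 from each side ⇒ sub: x = -4.

Answer: x ∈ {-4}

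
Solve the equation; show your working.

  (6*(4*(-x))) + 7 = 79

Step 1. [(6*(4*(-x))) + 7 = 79] peel the +7: subtract 7 from each side, so sub: 6*(4*(-x)) = 72.
Step 2. [6*(4*(-x)) = 72] leading coefficient 6: divide by 6. So div: 4*(-x) = 12.
Step 3. [4*(-x) = 12] divide by the outer 4. So div: -x = 3.
Step 4. [-x = 3] flip signs both sides. So neg: x = -3.

Answer: x ∈ {-3}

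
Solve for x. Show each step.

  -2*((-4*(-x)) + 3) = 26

Step 1. [-2*((-4*(-x)) + 3) = 26] leading coefficient -2: divide by -2. So div: (-4*(-x)) + 3 = -13.
Step 2. [(-4*(-x)) + 3 = -13] subtract 3: x sits inside (… + 3). So sub: -4*(-x) = -16.
Step 3. [-4*(-x) = -16] -4·(inner) — divide through by -4, so div: -x = 4.
Step 4. [-x = 4] leading − — multiply by −1 ⇒ neg: x = -4.

Answer: x ∈ {-4}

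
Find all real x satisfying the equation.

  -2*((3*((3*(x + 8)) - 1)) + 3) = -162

Step 1. [-2*((3*((3*(x + 8)) - 1)) + 3) = -162] leading coefficient -2: divide by -2, so div: (3*((3*(x + 8)) - 1)) + 3 = 81.
Step 2. [(3*((3*(x + 8)) - 1)) + 3 = 81] peel the +3: subtract 3 from each side, so sub: 3*((3*(x + 8)) - 1) = 78.
Step 3. [3*((3*(x + 8)) - 1) = 78] LHS = 3·(…); ÷3 both sides ⇒ div: (3*(x + 8)) - 1 = 26.
Step 4. [(3*(x + 8)) - 1 = 26] add 1: x sits inside (… - 1). So sub: 3*(x + 8) = 27.
Step 5. [3*(x + 8) = 27] leading coefficient 3: divide by 3, so div: x + 8 = 9.
Step 6. [x + 8 = 9] peel the +8: subtract 8 from each side ⇒ sub: x = 1.

Answer: x ∈ {1}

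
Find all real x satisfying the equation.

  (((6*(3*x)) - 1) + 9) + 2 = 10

Step 1. [(((6*(3*x)) - 1) + 9) + 2 = 10] peel the +2: subtract 2 from each side ⇒ sub: ((6*(3*x)) - 1) + 9 = 8.
Step 2. [((6*(3*x)) - 1) + 9 = 8] +9 is outermost — subtract 9 both sides, so sub: (6*(3*x)) - 1 = -1.
Step 3. [(6*(3*x)) - 1 = -1] 1 comes off first (add 1). So sub: 6*(3*x) = 0.
Step 4. [6*(3*x) = 0] 6·(inner) — divide through by 6, so div: 3*x = 0.
Step 5. [3*x = 0] 3 out front; divide by 3 ⇒ div: x = 0.

Answer: x ∈ {0}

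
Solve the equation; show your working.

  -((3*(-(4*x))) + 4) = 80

Step 1. [-((3*(-(4*x))) + 4) = 80] flip signs both sides, so neg: (3*(-(4*x))) + 4 = -80.
Step 2. [(3*(-(4*x))) + 4 = -80] the outer +4 inverts by subtracting 4, so sub: 3*(-(4*x)) = -84.
Step 3. [3*(-(4*x)) = -84] divide by the outer 3, so div: -(4*x) = -28.
Step 4. [-(4*x) = -28] flip signs both sides. So neg: 4*x = 28.
Step 5. [4*x = 28] 4·(inner) — divide through by 4 ⇒ div: x = 7.

Answer: x ∈ {7}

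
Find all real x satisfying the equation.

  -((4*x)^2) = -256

Step 1. [-((4*x)^2) = -256] LHS negated; negate both sides. So neg: (4*x)^2 = 256.
Step 2. [(4*x)^2 = 256] √ both sides: 256 ≥ 0 gives two branches. So sqrt: 4*x = 16 or -16.
Step 3. [4*x = 16 or -16] 4 out front; divide by 4 ⇒ div: x = 4 or -4.

Answer: x ∈ {-4, 4}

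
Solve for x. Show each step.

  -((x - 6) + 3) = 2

Step 1. [-((x - 6) + 3) = 2] LHS negated; negate both sides ⇒ neg: (x - 6) + 3 = -2.
Step 2. [(x - 6) + 3 = -2] the outer +3 inverts by subtracting 3. So sub: x - 6 = -5.
Step 3. [x - 6 = -5] peel the -6: add 6 from each side, so sub: x = 1.

Answer: x ∈ {1}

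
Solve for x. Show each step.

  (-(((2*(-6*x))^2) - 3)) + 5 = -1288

Step 1. [(-(((2*(-6*x))^2) - 3)) + 5 = -1288] peel the +5: subtract 5 from each side. So sub: -(((2*(-6*x))^2) - 3) = -1293.
Step 2. [-(((2*(-6*x))^2) - 3) = -1293] leading − — multiply by −1 ⇒ neg: ((2*(-6*x))^2) - 3 = 1293.
Step 3. [((2*(-6*x))^2) - 3 = 1293] -3 is outermost — add 3 both sides. So sub: (2*(-6*x))^2 = 1296.
Step 4. [(2*(-6*x))^2 = 1296] LHS squared, RHS 1296 ≥ 0: apply √ (±) ⇒ sqrt: 2*(-6*x) = 36 or -36.
Step 5. [2*(-6*x) = 36 or -36] LHS = 2·(…); ÷2 both sides, so div: -6*x = 18 or -18.
Step 6. [-6*x = 18 or -18] leading coefficient -6: divide by -6. So div: x = -3 or 3.

Answer: x ∈ {-3, 3}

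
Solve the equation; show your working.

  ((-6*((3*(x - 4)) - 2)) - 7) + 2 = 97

Step 1. [((-6*((3*(x - 4)) - 2)) - 7) + 2 = 97] 2 comes off first (subtract 2), so sub: (-6*((3*(x - 4)) - 2)) - 7 = 95.
Step 2. [(-6*((3*(x - 4)) - 2)) - 7 = 95] 7 comes off first (add 7), so sub: -6*((3*(x - 4)) - 2) = 102.
Step 3. [-6*((3*(x - 4)) - 2) = 102] -6·(inner) — divide through by -6 ⇒ div: (3*(x - 4)) - 2 = -17.
Step 4. [(3*(x - 4)) - 2 = -17] peel the -2: add 2 from each side, so sub: 3*(x - 4) = -15.
Step 5. [3*(x - 4) = -15] divide by the outer 3. So div: x - 4 = -5.
Step 6. [x - 4 = -5] the outer -4 inverts by adding 4. So sub: x = -1.

Answer: x ∈ {-1}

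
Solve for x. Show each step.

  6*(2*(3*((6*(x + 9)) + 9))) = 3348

Step 1. [6*(2*(3*((6*(x + 9)) + 9))) = 3348] leading coefficient 6: divide by 6. So div: 2*(3*((6*(x + 9)) + 9)) = 558.
Step 2. [2*(3*((6*(x + 9)) + 9)) = 558] divide by the outer 2 ⇒ div: 3*((6*(x + 9)) + 9) = 279.
Step 3. [3*((6*(x + 9)) + 9) = 279] divide by the outer 3 ⇒ div: (6*(x + 9)) + 9 = 93.
Step 4. [(6*(x + 9)) + 9 = 93] +9 is outermost — subtract 9 both sides, so sub: 6*(x + 9) = 84.
Step 5. [6*(x + 9) = 84] LHS = 6·(…); ÷6 both sides ⇒ div: x + 9 = 14.
Step 6. [x + 9 = 14] the outer +9 inverts by subtracting 9. So sub: x = 5.

Answer: x ∈ {5}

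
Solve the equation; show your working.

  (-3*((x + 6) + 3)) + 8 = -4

Step 1. [(-3*((x + 6) + 3)) + 8 = -4] peel the +8: subtract 8 from each side, so sub: -3*((x + 6) + 3) = -12.
Step 2. [-3*((x + 6) + 3) = -12] -3 out front; divide by -3, so div: (x + 6) + 3 = 4.
Step 3. [(x + 6) + 3 = 4] +3 is outermost — subtract 3 both sides, so sub: x + 6 = 1.
Step 4. [x + 6 = 1] subtract 6: x sits inside (… + 6), so sub: x = -5.

Answer: x ∈ {-5}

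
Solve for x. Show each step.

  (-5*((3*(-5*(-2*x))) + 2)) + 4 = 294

Step 1. [(-5*((3*(-5*(-2*x))) + 2)) + 4 = 294] +4 is outermost — subtract 4 both sides, so sub: -5*((3*(-5*(-2*x))) + 2) = 290.
Step 2. [-5*((3*(-5*(-2*x))) + 2) = 290] -5·(inner) — divide through by -5, so div: (3*(-5*(-2*x))) + 2 = -58.
Step 3. [(3*(-5*(-2*x))) + 2 = -58] the outer +2 inverts by subtracting 2 ⇒ sub: 3*(-5*(-2*x)) = -60.
Step 4. [3*(-5*(-2*x)) = -60] 3 out front; divide by 3. So div: -5*(-2*x) = -20.
Step 5. [-5*(-2*x) = -20] divide by the outer -5. So div: -2*x = 4.
Step 6. [-2*x = 4] -2·(inner) — divide through by -2. So div: x = -2.

Answer: x ∈ {-2}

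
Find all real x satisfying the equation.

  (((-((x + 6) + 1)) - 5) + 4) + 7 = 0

Step 1. [(((-((x + 6) + 1)) - 5) + 4) + 7 = 0] +7 is outermost — subtract 7 both sides. So sub: ((-((x + 6) + 1)) - 5) + 4 = -7.
Step 2. [((-((x + 6) + 1)) - 5) + 4 = -7] +4 is outermost — subtract 4 both sides. So sub: (-((x + 6) + 1)) - 5 = -11.
Step 3. [(-((x + 6) + 1)) - 5 = -11] the outer -5 inverts by adding 5 ⇒ sub: -((x + 6) + 1) = -6.
Step 4. [-((x + 6) + 1) = -6] LHS negated; negate both sides, so neg: (x + 6) + 1 = 6.
Step 5. [(x + 6) + 1 = 6] +1 is outermost — subtract 1 both sides ⇒ sub: x + 6 = 5.
Step 6. [x + 6 = 5] the outer +6 inverts by subtracting 6 ⇒ sub: x = -1.

Answer: x ∈ {-1}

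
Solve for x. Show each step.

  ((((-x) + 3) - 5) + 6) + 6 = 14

Step 1. [((((-x) + 3) - 5) + 6) + 6 = 14] the outer +6 inverts by subtracting 6 ⇒ sub: (((-x) + 3) - 5) + 6 = 8.
Step 2. [(((-x) + 3) - 5) + 6 = 8] peel the +6: subtract 6 from each side ⇒ sub: ((-x) + 3) - 5 = 2.
Step 3. [((-x) + 3) - 5 = 2] add 5: x sits inside (… - 5), so sub: (-x) + 3 = 7.
Step 4. [(-x) + 3 = 7] subtract 3: x sits inside (… + 3), so sub: -x = 4.
Step 5. [-x = 4] leading − — multiply by −1 ⇒ neg: x = -4.

Answer: x ∈ {-4}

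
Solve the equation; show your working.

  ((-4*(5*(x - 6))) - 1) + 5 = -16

Step 1. [((-4*(5*(x - 6))) - 1) + 5 = -16] +5 is outermost — subtract 5 both sides, so sub: (-4*(5*(x - 6))) - 1 = -21.
Step 2. [(-4*(5*(x - 6))) - 1 = -21] the outer -1 inverts by adding 1. So sub: -4*(5*(x - 6)) = -20.
Step 3. [-4*(5*(x - 6)) = -20] -4 out front; divide by -4. So div: 5*(x - 6) = 5.
Step 4. [5*(x - 6) = 5] leading coefficient 5: divide by 5 ⇒ div: x - 6 = 1.
Step 5. [x - 6 = 1] add 6: x sits inside (… - 6). So sub: x = 7.

Answer: x ∈ {7}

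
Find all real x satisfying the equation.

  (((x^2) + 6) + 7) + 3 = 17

Step 1. [(((x^2) + 6) + 7) + 3 = 17] 3 comes off first (subtract 3) ⇒ sub: ((x^2) + 6) + 7 = 14.
Step 2. [((x^2) + 6) + 7 = 14] +7 is outermost — subtract 7 both sides, so sub: (x^2) + 6 = 7.
Step 3. [(x^2) + 6 = 7] +6 is outermost — subtract 6 both sides, so sub: x^2 = 1.
Step 4. [x^2 = 1] √ both sides: 1 ≥ 0 gives two branches. So sqrt: x = 1 or -1.

Answer: x ∈ {-1, 1}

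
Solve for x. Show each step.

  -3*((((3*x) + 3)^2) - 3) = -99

Step 1. [-3*((((3*x) + 3)^2) - 3) = -99] -3·(inner) — divide through by -3. So div: (((3*x) + 3)^2) - 3 = 33.
Step 2. [(((3*x) + 3)^2) - 3 = 33] 3 comes off first (add 3) ⇒ sub: ((3*x) + 3)^2 = 36.
Step 3. [((3*x) + 3)^2 = 36] √ both sides: 36 ≥ 0 gives two branches, so sqrt: (3*x) + 3 = 6 or -6.
Step 4. [(3*x) + 3 = 6 or -6] peel the +3: subtract 3 from each side ⇒ sub: 3*x = 3 or -9.
Step 5. [3*x = 3 or -9] leading coefficient 3: divide by 3, so div: x = 1 or -3.

Answer: x ∈ {-3, 1}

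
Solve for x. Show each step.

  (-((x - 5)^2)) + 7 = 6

Step 1. [(-((x - 5)^2)) + 7 = 6] +7 is outermost — subtract 7 both sides, so sub: -((x - 5)^2) = -1.
Step 2. [-((x - 5)^2) = -1] flip signs both sides. So neg: (x - 5)^2 = 1.
Step 3. [(x - 5)^2 = 1] LHS squared, RHS 1 ≥ 0: apply √ (±), so sqrt: x - 5 = 1 or -1.
Step 4. [x - 5 = 1 or -1] the outer -5 inverts by adding 5, so sub: x = 6 or 4.

Answer: x ∈ {4, 6}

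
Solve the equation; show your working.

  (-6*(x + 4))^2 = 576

Step 1. [(-6*(x + 4))^2 = 576] 576 ≥ 0, LHS is (·)² — take ±√. So sqrt: -6*(x + 4) = 24 or -24.
Step 2. [-6*(x + 4) = 24 or -24] LHS = -6·(…); ÷-6 both sides. So div: x + 4 = -4 or 4.
Step 3. [x + 4 = -4 or 4] the outer +4 inverts by subtracting 4 ⇒ sub: x = -8 or 0.

Answer: x ∈ {-8, 0}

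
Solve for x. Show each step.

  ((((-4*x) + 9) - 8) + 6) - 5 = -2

Step 1. [((((-4*x) + 9) - 8) + 6) - 5 = -2] the outer -5 inverts by adding 5 ⇒ sub: (((-4*x) + 9) - 8) + 6 = 3.
Step 2. [(((-4*x) + 9) - 8) + 6 = 3] the outer +6 inverts by subtracting 6. So sub: ((-4*x) + 9) - 8 = -3.
Step 3. [((-4*x) + 9) - 8 = -3] the outer -8 inverts by adding 8 ⇒ sub: (-4*x) + 9 = 5.
Step 4. [(-4*x) + 9 = 5] +9 is outermost — subtract 9 both sides. So sub: -4*x = -4.
Step 5. [-4*x = -4] LHS = -4·(…); ÷-4 both sides ⇒ div: x = 1.

Answer: x ∈ {1}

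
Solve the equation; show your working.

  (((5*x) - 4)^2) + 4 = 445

Step 1. [(((5*x) - 4)^2) + 4 = 445] 4 comes off first (subtract 4), so sub: ((5*x) - 4)^2 = 441.
Step 2. [((5*x) - 4)^2 = 441] LHS squared, RHS 441 ≥ 0: apply √ (±) ⇒ sqrt: (5*x) - 4 = 21 or -21.
Step 3. [(5*x) - 4 = 21 or -21] add 4: x sits inside (… - 4). So sub: 5*x = 25 or -17.
Step 4. [5*x = 25 or -17] divide by the outer 5, so div: x = 5 or -17/5.

Answer: x ∈ {-17/5, 5}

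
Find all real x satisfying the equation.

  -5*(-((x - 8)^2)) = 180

Step 1. [-5*(-((x - 8)^2)) = 180] LHS = -5·(…); ÷-5 both sides. So div: -((x - 8)^2) = -36.
Step 2. [-((x - 8)^2) = -36] LHS negated; negate both sides, so neg: (x - 8)^2 = 36.
Step 3. [(x - 8)^2 = 36] 36 ≥ 0, LHS is (·)² — take ±√, so sqrt: x - 8 = 6 or -6.
Step 4. [x - 8 = 6 or -6] -8 is outermost — add 8 both sides ⇒ sub: x = 14 or 2.

Answer: x ∈ {2, 14}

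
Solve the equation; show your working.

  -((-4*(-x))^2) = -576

Step 1. [-((-4*(-x))^2) = -576] LHS negated; negate both sides. So neg: (-4*(-x))^2 = 576.
Step 2. [(-4*(-x))^2 = 576] LHS squared, RHS 576 ≥ 0: apply √ (±) ⇒ sqrt: -4*(-x) = 24 or -24.
Step 3. [-4*(-x) = 24 or -24] LHS = -4·(…); ÷-4 both sides. So div: -x = -6 or 6.
Step 4. [-x = -6 or 6] leading − — multiply by −1, so neg: x = 6 or -6.

Answer: x ∈ {-6, 6}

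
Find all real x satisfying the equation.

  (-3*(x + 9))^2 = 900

Step 1. [(-3*(x + 9))^2 = 900] 900 ≥ 0, LHS is (·)² — take ±√, so sqrt: -3*(x + 9) = 30 or -30.
Step 2. [-3*(x + 9) = 30 or -30] -3 out front; divide by -3, so div: x + 9 = -10 or 10.
Step 3. [x + 9 = -10 or 10] subtract 9: x sits inside (… + 9), so sub: x = -19 or 1.

Answer: x ∈ {-19, 1}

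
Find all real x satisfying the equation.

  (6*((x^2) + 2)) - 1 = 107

Step 1. [(6*((x^2) + 2)) - 1 = 107] peel the -1: add 1 from each side, so sub: 6*((x^2) + 2) = 108.
Step 2. [6*((x^2) + 2) = 108] leading coefficient 6: divide by 6, so div: (x^2) + 2 = 18.
Step 3. [(x^2) + 2 = 18] +2 is outermost — subtract 2 both sides ⇒ sub: x^2 = 16.
Step 4. [x^2 = 16] √ both sides: 16 ≥ 0 gives two branches. So sqrt: x = 4 or -4.

Answer: x ∈ {-4, 4}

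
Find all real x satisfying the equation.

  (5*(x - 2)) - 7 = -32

Step 1. [(5*(x - 2)) - 7 = -32] -7 is outermost — add 7 both sides. So sub: 5*(x - 2) = -25.
Step 2. [5*(x - 2) = -25] 5·(inner) — divide through by 5. So div: x - 2 = -5.
Step 3. [x - 2 = -5] -2 is outermost — add 2 both sides, so sub: x = -3.

Answer: x ∈ {-3}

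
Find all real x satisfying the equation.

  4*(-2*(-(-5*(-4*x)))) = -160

Step 1. [4*(-2*(-(-5*(-4*x)))) = -160] LHS = 4·(…); ÷4 both sides ⇒ div: -2*(-(-5*(-4*x))) = -40.
Step 2. [-2*(-(-5*(-4*x))) = -40] -2 out front; divide by -2, so div: -(-5*(-4*x)) = 20.
Step 3. [-(-5*(-4*x)) = 20] flip signs both sides ⇒ neg: -5*(-4*x) = -20.
Step 4. [-5*(-4*x) = -20] divide by the outer -5, so div: -4*x = 4.
Step 5. [-4*x = 4] divide by the outer -4. So div: x = -1.

Answer: x ∈ {-1}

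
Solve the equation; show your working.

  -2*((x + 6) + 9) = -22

Step 1. [-2*((x + 6) + 9) = -22] -2 out front; divide by -2 ⇒ div: (x + 6) + 9 = 11.
Step 2. [(x + 6) + 9 = 11] the outer +9 inverts by subtracting 9 ⇒ sub: x + 6 = 2.
Step 3. [x + 6 = 2] +6 is outermost — subtract 6 both sides. So sub: x = -4.

Answer: x ∈ {-4}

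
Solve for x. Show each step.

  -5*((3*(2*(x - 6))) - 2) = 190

Step 1. [-5*((3*(2*(x - 6))) - 2) = 190] -5·(inner) — divide through by -5, so div: (3*(2*(x - 6))) - 2 = -38.
Step 2. [(3*(2*(x - 6))) - 2 = -38] the outer -2 inverts by adding 2 ⇒ sub: 3*(2*(x - 6)) = -36.
Step 3. [3*(2*(x - 6)) = -36] LHS = 3·(…); ÷3 both sides, so div: 2*(x - 6) = -12.
Step 4. [2*(x - 6) = -12] leading coefficient 2: divide by 2. So div: x - 6 = -6.
Step 5. [x - 6 = -6] peel the -6: add 6 from each side, so sub: x = 0.

Answer: x ∈ {0}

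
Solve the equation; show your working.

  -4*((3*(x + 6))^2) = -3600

Step 1. [-4*((3*(x + 6))^2) = -3600] LHS = -4·(…); ÷-4 both sides. So div: (3*(x + 6))^2 = 900.
Step 2. [(3*(x + 6))^2 = 900] LHS squared, RHS 900 ≥ 0: apply √ (±). So sqrt: 3*(x + 6) = 30 or -30.
Step 3. [3*(x + 6) = 30 or -30] LHS = 3·(…); ÷3 both sides ⇒ div: x + 6 = 10 or -10.
Step 4. [x + 6 = 10 or -10] 6 comes off first (subtract 6), so sub: x = 4 or -16.

Answer: x ∈ {-16, 4}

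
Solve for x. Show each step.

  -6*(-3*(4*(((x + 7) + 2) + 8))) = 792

Step 1. [-6*(-3*(4*(((x + 7) + 2) + 8))) = 792] -6·(inner) — divide through by -6. So div: -3*(4*(((x + 7) + 2) + 8)) = -132.
Step 2. [-3*(4*(((x + 7) + 2) + 8)) = -132] divide by the outer -3. So div: 4*(((x + 7) + 2) + 8) = 44.
Step 3. [4*(((x + 7) + 2) + 8) = 44] LHS = 4·(…); ÷4 both sides. So div: ((x + 7) + 2) + 8 = 11.
Step 4. [((x + 7) + 2) + 8 = 11] subtract 8: x sits inside (… + 8). So sub: (x + 7) + 2 = 3.
Step 5. [(x + 7) + 2 = 3] the outer +2 inverts by subtracting 2. So sub: x + 7 = 1.
Step 6. [x + 7 = 1] 7 comes off first (subtract 7) ⇒ sub: x = -6.

Answer: x ∈ {-6}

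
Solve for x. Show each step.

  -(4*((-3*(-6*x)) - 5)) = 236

Step 1. [-(4*((-3*(-6*x)) - 5)) = 236] flip signs both sides ⇒ neg: 4*((-3*(-6*x)) - 5) = -236.
Step 2. [4*((-3*(-6*x)) - 5) = -236] divide by the outer 4. So div: (-3*(-6*x)) - 5 = -59.
Step 3. [(-3*(-6*x)) - 5 = -59] add 5: x sits inside (… - 5), so sub: -3*(-6*x) = -54.
Step 4. [-3*(-6*x) = -54] -3 out front; divide by -3. So div: -6*x = 18.
Step 5. [-6*x = 18] leading coefficient -6: divide by -6, so div: x = -3.

Answer: x ∈ {-3}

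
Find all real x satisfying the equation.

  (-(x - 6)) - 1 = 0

Step 1. [(-(x - 6)) - 1 = 0] peel the -1: add 1 from each side ⇒ sub: -(x - 6) = 1.
Step 2. [-(x - 6) = 1] flip signs both sides ⇒ neg: x - 6 = -1.
Step 3. [x - 6 = -1] -6 is outermost — add 6 both sides ⇒ sub: x = 5.

Answer: x ∈ {5}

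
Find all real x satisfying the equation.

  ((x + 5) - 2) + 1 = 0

Step 1. [((x + 5) - 2) + 1 = 0] 1 comes off first (subtract 1) ⇒ sub: (x + 5) - 2 = -1.
Step 2. [(x + 5) - 2 = -1] -2 is outermost — add 2 both sides ⇒ sub: x + 5 = 1.
Step 3. [x + 5 = 1] peel the +5: subtract 5 from each side. So sub: x = -4.

Answer: x ∈ {-4}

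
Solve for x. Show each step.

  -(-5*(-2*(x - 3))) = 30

Step 1. [-(-5*(-2*(x - 3))) = 30] flip signs both sides, so neg: -5*(-2*(x - 3)) = -30.
Step 2. [-5*(-2*(x - 3)) = -30] -5 out front; divide by -5. So div: -2*(x - 3) = 6.
Step 3. [-2*(x - 3) = 6] -2·(inner) — divide through by -2, so div: x - 3 = -3.
Step 4. [x - 3 = -3] peel the -3: add 3 from each side ⇒ sub: x = 0.

Answer: x ∈ {0}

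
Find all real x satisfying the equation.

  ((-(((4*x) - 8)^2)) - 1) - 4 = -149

Step 1. [((-(((4*x) - 8)^2)) - 1) - 4 = -149] peel the -4: add 4 from each side. So sub: (-(((4*x) - 8)^2)) - 1 = -145.
Step 2. [(-(((4*x) - 8)^2)) - 1 = -145] 1 comes off first (add 1) ⇒ sub: -(((4*x) - 8)^2) = -144.
Step 3. [-(((4*x) - 8)^2) = -144] flip signs both sides. So neg: ((4*x) - 8)^2 = 144.
Step 4. [((4*x) - 8)^2 = 144] √ both sides: 144 ≥ 0 gives two branches, so sqrt: (4*x) - 8 = 12 or -12.
Step 5. [(4*x) - 8 = 12 or -12] common factor 4 (LHS and 12 or -12) — divide through ⇒ factor: x - 2 = 3 or -3.
Step 6. [x - 2 = 3 or -3] 2 comes off first (add 2). So sub: x = 5 or -1.

Answer: x ∈ {-1, 5}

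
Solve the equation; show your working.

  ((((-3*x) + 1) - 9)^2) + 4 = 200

Step 1. [((((-3*x) + 1) - 9)^2) + 4 = 200] the outer +4 inverts by subtracting 4 ⇒ sub: (((-3*x) + 1) - 9)^2 = 196.
Step 2. [(((-3*x) + 1) - 9)^2 = 196] 196 ≥ 0, LHS is (·)² — take ±√ ⇒ sqrt: ((-3*x) + 1) - 9 = 14 or -14.
Step 3. [((-3*x) + 1) - 9 = 14 or -14] peel the -9: add 9 from each side. So sub: (-3*x) + 1 = 23 or -5.
Step 4. [(-3*x) + 1 = 23 or -5] subtract 1: x sits inside (… + 1), so sub: -3*x = 22 or -6.
Step 5. [-3*x = 22 or -6] -3 out front; divide by -3. So div: x = -22/3 or 2.

Answer: x ∈ {-22/3, 2}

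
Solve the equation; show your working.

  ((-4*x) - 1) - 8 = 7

Step 1. [((-4*x) - 1) - 8 = 7] peel the -8: add 8 from each side. So sub: (-4*x) - 1 = 15.
Step 2. [(-4*x) - 1 = 15] add 1: x sits inside (… - 1). So sub: -4*x = 16.
Step 3. [-4*x = 16] leading coefficient -4: divide by -4, so div: x = -4.

Answer: x ∈ {-4}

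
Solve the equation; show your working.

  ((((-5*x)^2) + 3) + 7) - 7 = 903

Step 1. [((((-5*x)^2) + 3) + 7) - 7 = 903] 7 comes off first (add 7), so sub: (((-5*x)^2) + 3) + 7 = 910.
Step 2. [(((-5*x)^2) + 3) + 7 = 910] subtract 7: x sits inside (… + 7) ⇒ sub: ((-5*x)^2) + 3 = 903.
Step 3. [((-5*x)^2) + 3 = 903] subtract 3: x sits inside (… + 3) ⇒ sub: (-5*x)^2 = 900.
Step 4. [(-5*x)^2 = 900] 900 ≥ 0, LHS is (·)² — take ±√. So sqrt: -5*x = 30 or -30.
Step 5. [-5*x = 30 or -30] -5 out front; divide by -5 ⇒ div: x = -6 or 6.

Answer: x ∈ {-6, 6}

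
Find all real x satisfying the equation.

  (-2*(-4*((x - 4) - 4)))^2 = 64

Step 1. [(-2*(-4*((x - 4) - 4)))^2 = 64] 64 ≥ 0, LHS is (·)² — take ±√ ⇒ sqrt: -2*(-4*((x - 4) - 4)) = 8 or -8.
Step 2. [-2*(-4*((x - 4) - 4)) = 8 or -8] -2·(inner) — divide through by -2, so div: -4*((x - 4) - 4) = -4 or 4.
Step 3. [-4*((x - 4) - 4) = -4 or 4] -4·(inner) — divide through by -4 ⇒ div: (x - 4) - 4 = 1 or -1.
Step 4. [(x - 4) - 4 = 1 or -1] 4 comes off first (add 4) ⇒ sub: x - 4 = 5 or 3.
Step 5. [x - 4 = 5 or 3] the outer -4 inverts by adding 4, so sub: x = 9 or 7.

Answer: x ∈ {7, 9}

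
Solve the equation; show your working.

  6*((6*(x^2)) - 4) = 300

Step 1. [6*((6*(x^2)) - 4) = 300] divide by the outer 6. So div: (6*(x^2)) - 4 = 50.
Step 2. [(6*(x^2)) - 4 = 50] add 4: x sits inside (… - 4). So sub: 6*(x^2) = 54.
Step 3. [6*(x^2) = 54] 6·(inner) — divide through by 6. So div: x^2 = 9.
Step 4. [x^2 = 9] LHS squared, RHS 9 ≥ 0: apply √ (±). So sqrt: x = 3 or -3.

Answer: x ∈ {-3, 3}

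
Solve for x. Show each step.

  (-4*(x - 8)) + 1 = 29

Step 1. [(-4*(x - 8)) + 1 = 29] the outer +1 inverts by subtracting 1, so sub: -4*(x - 8) = 28.
Step 2. [-4*(x - 8) = 28] -4 out front; divide by -4 ⇒ div: x - 8 = -7.
Step 3. [x - 8 = -7] peel the -8: add 8 from each side, so sub: x = 1.

Answer: x ∈ {1}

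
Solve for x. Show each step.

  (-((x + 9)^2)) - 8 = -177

Step 1. [(-((x + 9)^2)) - 8 = -177] peel the -8: add 8 from each side, so sub: -((x + 9)^2) = -169.
Step 2. [-((x + 9)^2) = -169] flip signs both sides ⇒ neg: (x + 9)^2 = 169.
Step 3. [(x + 9)^2 = 169] 169 ≥ 0, LHS is (·)² — take ±√, so sqrt: x + 9 = 13 or -13.
Step 4. [x + 9 = 13 or -13] +9 is outermost — subtract 9 both sides ⇒ sub: x = 4 or -22.

Answer: x ∈ {-22, 4}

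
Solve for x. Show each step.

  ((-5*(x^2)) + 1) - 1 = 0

Step 1. [((-5*(x^2)) + 1) - 1 = 0] 1 comes off first (add 1), so sub: (-5*(x^2)) + 1 = 1.
Step 2. [(-5*(x^2)) + 1 = 1] the outer +1 inverts by subtracting 1, so sub: -5*(x^2) = 0.
Step 3. [-5*(x^2) = 0] LHS = -5·(…); ÷-5 both sides, so div: x^2 = 0.
Step 4. [x^2 = 0] LHS squared, RHS 0 ≥ 0: apply √ (±). So sqrt: x = 0.

Answer: x ∈ {0}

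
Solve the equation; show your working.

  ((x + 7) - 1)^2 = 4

Step 1. [((x + 7) - 1)^2 = 4] √ both sides: 4 ≥ 0 gives two branches, so sqrt: (x + 7) - 1 = 2 or -2.
Step 2. [(x + 7) - 1 = 2 or -2] peel the -1: add 1 from each side ⇒ sub: x + 7 = 3 or -1.
Step 3. [x + 7 = 3 or -1] peel the +7: subtract 7 from each side. So sub: x = -4 or -8.

Answer: x ∈ {-8, -4}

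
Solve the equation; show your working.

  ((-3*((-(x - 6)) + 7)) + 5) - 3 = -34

Step 1. [((-3*((-(x - 6)) + 7)) + 5) - 3 = -34] peel the -3: add 3 from each side. So sub: (-3*((-(x - 6)) + 7)) + 5 = -31.
Step 2. [(-3*((-(x - 6)) + 7)) + 5 = -31] peel the +5: subtract 5 from each side. So sub: -3*((-(x - 6)) + 7) = -36.
Step 3. [-3*((-(x - 6)) + 7) = -36] -3·(inner) — divide through by -3 ⇒ div: (-(x - 6)) + 7 = 12.
Step 4. [(-(x - 6)) + 7 = 12] +7 is outermost — subtract 7 both sides, so sub: -(x - 6) = 5.
Step 5. [-(x - 6) = 5] LHS negated; negate both sides ⇒ neg: x - 6 = -5.
Step 6. [x - 6 = -5] peel the -6: add 6 from each side, so sub: x = 1.

Answer: x ∈ {1}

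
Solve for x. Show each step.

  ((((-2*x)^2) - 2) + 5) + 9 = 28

Step 1. [((((-2*x)^2) - 2) + 5) + 9 = 28] peel the +9: subtract 9 from each side, so sub: (((-2*x)^2) - 2) + 5 = 19.
Step 2. [(((-2*x)^2) - 2) + 5 = 19] +5 is outermost — subtract 5 both sides, so sub: ((-2*x)^2) - 2 = 14.
Step 3. [((-2*x)^2) - 2 = 14] -2 is outermost — add 2 both sides. So sub: (-2*x)^2 = 16.
Step 4. [(-2*x)^2 = 16] LHS squared, RHS 16 ≥ 0: apply √ (±). So sqrt: -2*x = 4 or -4.
Step 5. [-2*x = 4 or -4] leading coefficient -2: divide by -2, so div: x = -2 or 2.

Answer: x ∈ {-2, 2}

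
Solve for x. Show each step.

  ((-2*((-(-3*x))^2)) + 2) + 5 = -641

Step 1. [((-2*((-(-3*x))^2)) + 2) + 5 = -641] peel the +5: subtract 5 from each side, so sub: (-2*((-(-3*x))^2)) + 2 = -646.
Step 2. [(-2*((-(-3*x))^2)) + 2 = -646] -2 | LHS and -2 | -646: pull -2 out ⇒ factor: ((-(-3*x))^2) - 1 = 323.
Step 3. [((-(-3*x))^2) - 1 = 323] -1 is outermost — add 1 both sides. So sub: (-(-3*x))^2 = 324.
Step 4. [(-(-3*x))^2 = 324] √ both sides: 324 ≥ 0 gives two branches. So sqrt: -(-3*x) = 18 or -18.
Step 5. [-(-3*x) = 18 or -18] LHS negated; negate both sides, so neg: -3*x = -18 or 18.
Step 6. [-3*x = -18 or 18] divide by the outer -3, so div: x = 6 or -6.

Answer: x ∈ {-6, 6}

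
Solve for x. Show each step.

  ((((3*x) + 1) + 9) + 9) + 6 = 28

Step 1. [((((3*x) + 1) + 9) + 9) + 6 = 28] the outer +6 inverts by subtracting 6 ⇒ sub: (((3*x) + 1) + 9) + 9 = 22.
Step 2. [(((3*x) + 1) + 9) + 9 = 22] 9 comes off first (subtract 9), so sub: ((3*x) + 1) + 9 = 13.
Step 3. [((3*x) + 1) + 9 = 13] 9 comes off first (subtract 9), so sub: (3*x) + 1 = 4.
Step 4. [(3*x) + 1 = 4] the outer +1 inverts by subtracting 1 ⇒ sub: 3*x = 3.
Step 5. [3*x = 3] leading coefficient 3: divide by 3 ⇒ div: x = 1.

Answer: x ∈ {1}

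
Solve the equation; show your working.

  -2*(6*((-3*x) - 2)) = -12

Step 1. [-2*(6*((-3*x) - 2)) = -12] leading coefficient -2: divide by -2. So div: 6*((-3*x) - 2) = 6.
Step 2. [6*((-3*x) - 2) = 6] divide by the outer 6, so div: (-3*x) - 2 = 1.
Step 3. [(-3*x) - 2 = 1] the outer -2 inverts by adding 2 ⇒ sub: -3*x = 3.
Step 4. [-3*x = 3] -3 out front; divide by -3. So div: x = -1.

Answer: x ∈ {-1}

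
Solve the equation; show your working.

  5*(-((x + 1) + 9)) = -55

Step 1. [5*(-((x + 1) + 9)) = -55] 5·(inner) — divide through by 5, so div: -((x + 1) + 9) = -11.
Step 2. [-((x + 1) + 9) = -11] LHS negated; negate both sides, so neg: (x + 1) + 9 = 11.
Step 3. [(x + 1) + 9 = 11] peel the +9: subtract 9 from each side, so sub: x + 1 = 2.
Step 4. [x + 1 = 2] subtract 1: x sits inside (… + 1). So sub: x = 1.

Answer: x ∈ {1}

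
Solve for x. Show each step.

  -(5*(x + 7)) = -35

Step 1. [-(5*(x + 7)) = -35] flip signs both sides. So neg: 5*(x + 7) = 35.
Step 2. [5*(x + 7) = 35] 5 out front; divide by 5 ⇒ div: x + 7 = 7.
Step 3. [x + 7 = 7] the outer +7 inverts by subtracting 7, so sub: x = 0.

Answer: x ∈ {0}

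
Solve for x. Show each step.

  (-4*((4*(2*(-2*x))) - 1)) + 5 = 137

Step 1. [(-4*((4*(2*(-2*x))) - 1)) + 5 = 137] subtract 5: x sits inside (… + 5) ⇒ sub: -4*((4*(2*(-2*x))) - 1) = 132.
Step 2. [-4*((4*(2*(-2*x))) - 1) = 132] LHS = -4·(…); ÷-4 both sides, so div: (4*(2*(-2*x))) - 1 = -33.
Step 3. [(4*(2*(-2*x))) - 1 = -33] add 1: x sits inside (… - 1). So sub: 4*(2*(-2*x)) = -32.
Step 4. [4*(2*(-2*x)) = -32] leading coefficient 4: divide by 4 ⇒ div: 2*(-2*x) = -8.
Step 5. [2*(-2*x) = -8] 2·(inner) — divide through by 2, so div: -2*x = -4.
Step 6. [-2*x = -4] leading coefficient -2: divide by -2 ⇒ div: x = 2.

Answer: x ∈ {2}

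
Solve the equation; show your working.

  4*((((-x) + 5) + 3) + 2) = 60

Step 1. [4*((((-x) + 5) + 3) + 2) = 60] leading coefficient 4: divide by 4. So div: (((-x) + 5) + 3) + 2 = 15.
Step 2. [(((-x) + 5) + 3) + 2 = 15] peel the +2: subtract 2 from each side, so sub: ((-x) + 5) + 3 = 13.
Step 3. [((-x) + 5) + 3 = 13] subtract 3: x sits inside (… + 3) ⇒ sub: (-x) + 5 = 10.
Step 4. [(-x) + 5 = 10] 5 comes off first (subtract 5), so sub: -x = 5.
Step 5. [-x = 5] LHS negated; negate both sides, so neg: x = -5.

Answer: x ∈ {-5}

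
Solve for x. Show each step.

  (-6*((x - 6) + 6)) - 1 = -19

Step 1. [(-6*((x - 6) + 6)) - 1 = -19] the outer -1 inverts by adding 1, so sub: -6*((x - 6) + 6) = -18.
Step 2. [-6*((x - 6) + 6) = -18] -6 out front; divide by -6. So div: (x - 6) + 6 = 3.
Step 3. [(x - 6) + 6 = 3] the outer +6 inverts by subtracting 6 ⇒ sub: x - 6 = -3.
Step 4. [x - 6 = -3] peel the -6: add 6 from each side ⇒ sub: x = 3.

Answer: x ∈ {3}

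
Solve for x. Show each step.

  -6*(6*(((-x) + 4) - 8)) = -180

Step 1. [-6*(6*(((-x) + 4) - 8)) = -180] divide by the outer -6. So div: 6*(((-x) + 4) - 8) = 30.
Step 2. [6*(((-x) + 4) - 8) = 30] divide by the outer 6. So div: ((-x) + 4) - 8 = 5.
Step 3. [((-x) + 4) - 8 = 5] peel the -8: add 8 from each side ⇒ sub: (-x) + 4 = 13.
Step 4. [(-x) + 4 = 13] 4 comes off first (subtract 4), so sub: -x = 9.
Step 5. [-x = 9] leading − — multiply by −1 ⇒ neg: x = -9.

Answer: x ∈ {-9}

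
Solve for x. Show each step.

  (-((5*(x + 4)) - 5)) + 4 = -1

Step 1. [(-((5*(x + 4)) - 5)) + 4 = -1] 4 comes off first (subtract 4) ⇒ sub: -((5*(x + 4)) - 5) = -5.
Step 2. [-((5*(x + 4)) - 5) = -5] LHS negated; negate both sides ⇒ neg: (5*(x + 4)) - 5 = 5.
Step 3. [(5*(x + 4)) - 5 = 5] 5 divides every term; factor it out. So factor: (x + 4) - 1 = 1.
Step 4. [(x + 4) - 1 = 1] peel the -1: add 1 from each side, so sub: x + 4 = 2.
Step 5. [x + 4 = 2] 4 comes off first (subtract 4) ⇒ sub: x = -2.

Answer: x ∈ {-2}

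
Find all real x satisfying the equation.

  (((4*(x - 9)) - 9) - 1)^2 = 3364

Step 1. [(((4*(x - 9)) - 9) - 1)^2 = 3364] √ both sides: 3364 ≥ 0 gives two branches. So sqrt: ((4*(x - 9)) - 9) - 1 = 58 or -58.
Step 2. [((4*(x - 9)) - 9) - 1 = 58 or -58] -1 is outermost — add 1 both sides, so sub: (4*(x - 9)) - 9 = 59 or -57.
Step 3. [(4*(x - 9)) - 9 = 59 or -57] -9 is outermost — add 9 both sides. So sub: 4*(x - 9) = 68 or -48.
Step 4. [4*(x - 9) = 68 or -48] 4 out front; divide by 4 ⇒ div: x - 9 = 17 or -12.
Step 5. [x - 9 = 17 or -12] add 9: x sits inside (… - 9), so sub: x = 26 or -3.

Answer: x ∈ {-3, 26}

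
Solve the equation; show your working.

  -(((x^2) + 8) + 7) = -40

Step 1. [-(((x^2) + 8) + 7) = -40] flip signs both sides. So neg: ((x^2) + 8) + 7 = 40.
Step 2. [((x^2) + 8) + 7 = 40] subtract 7: x sits inside (… + 7), so sub: (x^2) + 8 = 33.
Step 3. [(x^2) + 8 = 33] 8 comes off first (subtract 8), so sub: x^2 = 25.
Step 4. [x^2 = 25] √ both sides: 25 ≥ 0 gives two branches, so sqrt: x = 5 or -5.

Answer: x ∈ {-5, 5}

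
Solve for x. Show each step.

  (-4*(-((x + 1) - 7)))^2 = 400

Step 1. [(-4*(-((x + 1) - 7)))^2 = 400] 400 ≥ 0, LHS is (·)² — take ±√, so sqrt: -4*(-((x + 1) - 7)) = 20 or -20.
Step 2. [-4*(-((x + 1) - 7)) = 20 or -20] -4 out front; divide by -4, so div: -((x + 1) - 7) = -5 or 5.
Step 3. [-((x + 1) - 7) = -5 or 5] flip signs both sides. So neg: (x + 1) - 7 = 5 or -5.
Step 4. [(x + 1) - 7 = 5 or -5] the outer -7 inverts by adding 7. So sub: x + 1 = 12 or 2.
Step 5. [x + 1 = 12 or 2] subtract 1: x sits inside (… + 1) ⇒ sub: x = 11 or 1.

Answer: x ∈ {1, 11}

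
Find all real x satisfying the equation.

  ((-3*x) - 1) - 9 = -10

Step 1. [((-3*x) - 1) - 9 = -10] add 9: x sits inside (… - 9) ⇒ sub: (-3*x) - 1 = -1.
Step 2. [(-3*x) - 1 = -1] peel the -1: add 1 from each side, so sub: -3*x = 0.
Step 3. [-3*x = 0] divide by the outer -3 ⇒ div: x = 0.

Answer: x ∈ {0}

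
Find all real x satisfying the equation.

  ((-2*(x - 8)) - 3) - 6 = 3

Step 1. [((-2*(x - 8)) - 3) - 6 = 3] add 6: x sits inside (… - 6). So sub: (-2*(x - 8)) - 3 = 9.
Step 2. [(-2*(x - 8)) - 3 = 9] 3 comes off first (add 3). So sub: -2*(x - 8) = 12.
Step 3. [-2*(x - 8) = 12] divide by the outer -2, so div: x - 8 = -6.
Step 4. [x - 8 = -6] peel the -8: add 8 from each side ⇒ sub: x = 2.

Answer: x ∈ {2}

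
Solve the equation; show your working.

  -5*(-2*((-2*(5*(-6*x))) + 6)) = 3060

Step 1. [-5*(-2*((-2*(5*(-6*x))) + 6)) = 3060] divide by the outer -5 ⇒ div: -2*((-2*(5*(-6*x))) + 6) = -612.
Step 2. [-2*((-2*(5*(-6*x))) + 6) = -612] divide by the outer -2 ⇒ div: (-2*(5*(-6*x))) + 6 = 306.
Step 3. [(-2*(5*(-6*x))) + 6 = 306] -2 divides every term; factor it out ⇒ factor: (5*(-6*x)) - 3 = -153.
Step 4. [(5*(-6*x)) - 3 = -153] the outer -3 inverts by adding 3 ⇒ sub: 5*(-6*x) = -150.
Step 5. [5*(-6*x) = -150] LHS = 5·(…); ÷5 both sides, so div: -6*x = -30.
Step 6. [-6*x = -30] leading coefficient -6: divide by -6 ⇒ div: x = 5.

Answer: x ∈ {5}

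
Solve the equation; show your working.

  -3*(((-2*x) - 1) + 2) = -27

Step 1. [-3*(((-2*x) - 1) + 2) = -27] LHS = -3·(…); ÷-3 both sides. So div: ((-2*x) - 1) + 2 = 9.
Step 2. [((-2*x) - 1) + 2 = 9] +2 is outermost — subtract 2 both sides, so sub: (-2*x) - 1 = 7.
Step 3. [(-2*x) - 1 = 7] add 1: x sits inside (… - 1), so sub: -2*x = 8.
Step 4. [-2*x = 8] -2 out front; divide by -2, so div: x = -4.

Answer: x ∈ {-4}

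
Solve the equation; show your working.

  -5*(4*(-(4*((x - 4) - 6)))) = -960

Step 1. [-5*(4*(-(4*((x - 4) - 6)))) = -960] leading coefficient -5: divide by -5, so div: 4*(-(4*((x - 4) - 6))) = 192.
Step 2. [4*(-(4*((x - 4) - 6))) = 192] leading coefficient 4: divide by 4, so div: -(4*((x - 4) - 6)) = 48.
Step 3. [-(4*((x - 4) - 6)) = 48] flip signs both sides ⇒ neg: 4*((x - 4) - 6) = -48.
Step 4. [4*((x - 4) - 6) = -48] leading coefficient 4: divide by 4. So div: (x - 4) - 6 = -12.
Step 5. [(x - 4) - 6 = -12] peel the -6: add 6 from each side. So sub: x - 4 = -6.
Step 6. [x - 4 = -6] -4 is outermost — add 4 both sides, so sub: x = -2.

Answer: x ∈ {-2}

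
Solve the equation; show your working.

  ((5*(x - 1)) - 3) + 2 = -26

Step 1. [((5*(x - 1)) - 3) + 2 = -26] the outer +2 inverts by subtracting 2. So sub: (5*(x - 1)) - 3 = -28.
Step 2. [(5*(x - 1)) - 3 = -28] peel the -3: add 3 from each side. So sub: 5*(x - 1) = -25.
Step 3. [5*(x - 1) = -25] divide by the outer 5. So div: x - 1 = -5.
Step 4. [x - 1 = -5] 1 comes off first (add 1), so sub: x = -4.

Answer: x ∈ {-4}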